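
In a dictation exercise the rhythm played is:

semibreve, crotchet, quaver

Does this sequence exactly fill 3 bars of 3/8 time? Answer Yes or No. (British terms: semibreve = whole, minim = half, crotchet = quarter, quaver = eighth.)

No

One bar of 3/8 = 3 eighth notes, so 3 bars = 9.
Express everything in eighth notes: semibreve = 8; crotchet = 2; quaver = 1.
Total: 8 + 2 + 1 = 11.
11 exceeds 9, so the answer is No.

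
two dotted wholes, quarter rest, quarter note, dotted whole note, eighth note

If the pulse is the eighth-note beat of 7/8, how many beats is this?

One eighth-note beat = 2 sixteenth notes.
In sixteenth notes: dotted whole = 24; dotted whole = 24; quarter rest = 4; quarter note = 4; dotted whole note = 24; eighth note = 2.
Sum: 24 + 24 + 4 + 4 + 24 + 2 = 82.
82 ÷ 2 = 41 beats.

41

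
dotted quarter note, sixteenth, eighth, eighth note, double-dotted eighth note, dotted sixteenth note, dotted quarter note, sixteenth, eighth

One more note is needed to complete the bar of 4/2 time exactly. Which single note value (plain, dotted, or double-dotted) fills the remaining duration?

double-dotted quarter note

The bar of 4/2 = 64 thirty-second notes.
Working in thirty-second notes: dotted quarter note = 12; sixteenth = 2; eighth = 4; eighth note = 4; double-dotted eighth note = 7; dotted sixteenth note = 3; dotted quarter note = 12; sixteenth = 2; eighth = 4.
Total: 12 + 2 + 4 + 4 + 7 + 3 + 12 + 2 + 4 = 50.
Remaining: 64 − 50 = 14 thirty-second notes, which is a double-dotted quarter note.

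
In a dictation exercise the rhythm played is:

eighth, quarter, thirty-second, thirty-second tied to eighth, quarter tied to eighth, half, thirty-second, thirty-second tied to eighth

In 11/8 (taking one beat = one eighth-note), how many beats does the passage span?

13

One eighth-note beat = 4 thirty-second notes.
Working in thirty-second notes: eighth = 4; quarter = 8; thirty-second = 1; thirty-second tied to eighth (thirty-second + eighth) = 5; quarter tied to eighth (quarter + eighth) = 12; half = 16; thirty-second = 1; thirty-second tied to eighth (thirty-second + eighth) = 5.
Adding: 4 + 8 + 1 + 5 + 12 + 16 + 1 + 5 = 52.
52 ÷ 4 = 13 beats.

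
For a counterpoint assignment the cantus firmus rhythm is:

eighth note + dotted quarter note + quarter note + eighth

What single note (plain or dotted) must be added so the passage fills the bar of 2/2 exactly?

The bar of 2/2 = 8 eighth notes.
Convert each value to eighth notes: eighth note = 1; dotted quarter note = 3; quarter note = 2; eighth = 1.
Sum: 1 + 3 + 2 + 1 = 7.
Remaining: 8 − 7 = 1 eighth note, which is a eighth note.

eighth note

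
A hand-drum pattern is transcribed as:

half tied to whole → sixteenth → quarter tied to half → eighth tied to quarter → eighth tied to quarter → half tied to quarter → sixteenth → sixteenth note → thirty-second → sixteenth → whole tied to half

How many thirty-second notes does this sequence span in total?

177

Working in thirty-second notes: half tied to whole (half + whole) = 48; sixteenth = 2; quarter tied to half (quarter + half) = 24; eighth tied to quarter (eighth + quarter) = 12; eighth tied to quarter (eighth + quarter) = 12; half tied to quarter (half + quarter) = 24; sixteenth = 2; sixteenth note = 2; thirty-second = 1; sixteenth = 2; whole tied to half (whole + half) = 48.
Adding: 48 + 2 + 24 + 12 + 12 + 24 + 2 + 2 + 1 + 2 + 48 = 177 thirty-second notes.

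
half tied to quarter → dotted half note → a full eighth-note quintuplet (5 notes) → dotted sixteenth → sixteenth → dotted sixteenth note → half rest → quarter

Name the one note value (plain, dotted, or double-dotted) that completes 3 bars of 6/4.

3 bars of 6/4 = 144 thirty-second notes.
Working in thirty-second notes: half tied to quarter (half + quarter) = 24; dotted half note = 24; a full eighth-note quintuplet (5 notes) (five quintuplet eighths span one half) = 16; dotted sixteenth = 3; sixteenth = 2; dotted sixteenth note = 3; half rest = 16; quarter = 8.
Sum: 24 + 24 + 16 + 3 + 2 + 3 + 16 + 8 = 96.
Remaining: 144 − 96 = 48 thirty-second notes, which is a dotted whole note.

dotted whole note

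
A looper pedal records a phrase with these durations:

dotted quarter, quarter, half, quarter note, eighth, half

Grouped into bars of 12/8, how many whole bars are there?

One bar of 12/8 = 12 eighth notes.
Express everything in eighth notes: dotted quarter = 3; quarter = 2; half = 4; quarter note = 2; eighth = 1; half = 4.
Sum: 3 + 2 + 4 + 2 + 1 + 4 = 16.
16 ÷ 12 = 1 complete bar with 4 left over.

1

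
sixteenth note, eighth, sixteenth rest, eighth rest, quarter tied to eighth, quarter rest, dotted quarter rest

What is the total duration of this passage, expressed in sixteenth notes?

22

In sixteenth notes: sixteenth note = 1; eighth = 2; sixteenth rest = 1; eighth rest = 2; quarter tied to eighth (quarter + eighth) = 6; quarter rest = 4; dotted quarter rest = 6.
Adding: 1 + 2 + 1 + 2 + 6 + 4 + 6 = 22 sixteenth notes.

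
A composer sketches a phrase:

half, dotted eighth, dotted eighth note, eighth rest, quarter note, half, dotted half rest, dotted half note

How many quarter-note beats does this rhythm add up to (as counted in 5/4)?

13

One quarter-note beat = 4 sixteenth notes.
Convert each value to sixteenth notes: half = 8; dotted eighth = 3; dotted eighth note = 3; eighth rest = 2; quarter note = 4; half = 8; dotted half rest = 12; dotted half note = 12.
Adding: 8 + 3 + 3 + 2 + 4 + 8 + 12 + 12 = 52.
52 ÷ 4 = 13 beats.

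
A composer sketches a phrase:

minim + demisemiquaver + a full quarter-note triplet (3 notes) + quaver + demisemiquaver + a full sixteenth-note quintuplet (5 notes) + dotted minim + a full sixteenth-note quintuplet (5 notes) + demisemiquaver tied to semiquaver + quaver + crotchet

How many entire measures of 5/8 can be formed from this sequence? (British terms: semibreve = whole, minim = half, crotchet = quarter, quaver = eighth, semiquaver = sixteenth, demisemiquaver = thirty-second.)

4

One bar of 5/8 = 20 thirty-second notes.
In thirty-second notes: minim = 16; demisemiquaver = 1; a full quarter-note triplet (3 notes) (three triplet quarters span one half) = 16; quaver = 4; demisemiquaver = 1; a full sixteenth-note quintuplet (5 notes) (five quintuplet sixteenths span one quarter) = 8; dotted minim = 24; a full sixteenth-note quintuplet (5 notes) (five quintuplet sixteenths span one quarter) = 8; demisemiquaver tied to semiquaver (demisemiquaver + semiquaver) = 3; quaver = 4; crotchet = 8.
Total: 16 + 1 + 16 + 4 + 1 + 8 + 24 + 8 + 3 + 4 + 8 = 93.
93 ÷ 20 = 4 complete bars with 13 left over.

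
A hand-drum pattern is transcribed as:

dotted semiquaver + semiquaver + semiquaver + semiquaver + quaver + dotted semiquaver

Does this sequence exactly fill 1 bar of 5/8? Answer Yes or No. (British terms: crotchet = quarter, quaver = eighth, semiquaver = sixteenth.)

One bar of 5/8 = 20 thirty-second notes.
Working in thirty-second notes: dotted semiquaver = 3; semiquaver = 2; semiquaver = 2; semiquaver = 2; quaver = 4; dotted semiquaver = 3.
Total: 3 + 2 + 2 + 2 + 4 + 3 = 16.
16 falls short of 20, so the answer is No.

No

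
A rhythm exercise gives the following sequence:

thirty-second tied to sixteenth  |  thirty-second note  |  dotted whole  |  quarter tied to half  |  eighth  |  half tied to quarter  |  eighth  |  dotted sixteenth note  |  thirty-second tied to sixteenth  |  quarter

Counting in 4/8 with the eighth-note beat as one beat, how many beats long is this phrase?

One eighth-note beat = 4 thirty-second notes.
In thirty-second notes: thirty-second tied to sixteenth (thirty-second + sixteenth) = 3; thirty-second note = 1; dotted whole = 48; quarter tied to half (quarter + half) = 24; eighth = 4; half tied to quarter (half + quarter) = 24; eighth = 4; dotted sixteenth note = 3; thirty-second tied to sixteenth (thirty-second + sixteenth) = 3; quarter = 8.
Sum: 3 + 1 + 48 + 24 + 4 + 24 + 4 + 3 + 3 + 8 = 122.
122 ÷ 4 = 30.5 beats.

30.5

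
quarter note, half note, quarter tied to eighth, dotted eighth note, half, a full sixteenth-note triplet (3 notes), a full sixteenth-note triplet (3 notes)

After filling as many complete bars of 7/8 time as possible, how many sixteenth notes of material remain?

5

One bar of 7/8 = 14 sixteenth notes.
Working in sixteenth notes: quarter note = 4; half note = 8; quarter tied to eighth (quarter + eighth) = 6; dotted eighth note = 3; half = 8; a full sixteenth-note triplet (3 notes) (three triplet sixteenths span one eighth) = 2; a full sixteenth-note triplet (3 notes) (three triplet sixteenths span one eighth) = 2.
Adding: 4 + 8 + 6 + 3 + 8 + 2 + 2 = 33.
33 ÷ 14 = 2 complete bars with 5 sixteenth notes remaining.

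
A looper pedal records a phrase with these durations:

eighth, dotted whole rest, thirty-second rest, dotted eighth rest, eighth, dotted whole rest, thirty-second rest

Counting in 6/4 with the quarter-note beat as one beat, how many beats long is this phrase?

One quarter-note beat = 8 thirty-second notes.
Express everything in thirty-second notes: eighth = 4; dotted whole rest = 48; thirty-second rest = 1; dotted eighth rest = 6; eighth = 4; dotted whole rest = 48; thirty-second rest = 1.
Sum: 4 + 48 + 1 + 6 + 4 + 48 + 1 = 112.
112 ÷ 8 = 14 beats.

14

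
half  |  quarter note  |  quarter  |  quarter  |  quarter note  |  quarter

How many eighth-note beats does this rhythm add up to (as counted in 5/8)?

One eighth-note beat = 2 sixteenth notes.
In sixteenth notes: half = 8; quarter note = 4; quarter = 4; quarter = 4; quarter note = 4; quarter = 4.
Altogether 8 + 4 + 4 + 4 + 4 + 4 = 28.
28 ÷ 2 = 14 beats.

14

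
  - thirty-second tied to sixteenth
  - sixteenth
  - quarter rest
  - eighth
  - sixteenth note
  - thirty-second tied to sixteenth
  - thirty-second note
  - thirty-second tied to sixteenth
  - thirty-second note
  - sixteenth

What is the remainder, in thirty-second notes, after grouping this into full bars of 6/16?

5

One bar of 6/16 = 12 thirty-second notes.
Convert each value to thirty-second notes: thirty-second tied to sixteenth (thirty-second + sixteenth) = 3; sixteenth = 2; quarter rest = 8; eighth = 4; sixteenth note = 2; thirty-second tied to sixteenth (thirty-second + sixteenth) = 3; thirty-second note = 1; thirty-second tied to sixteenth (thirty-second + sixteenth) = 3; thirty-second note = 1; sixteenth = 2.
Altogether 3 + 2 + 8 + 4 + 2 + 3 + 1 + 3 + 1 + 2 = 29.
29 ÷ 12 = 2 complete bars with 5 thirty-second notes remaining.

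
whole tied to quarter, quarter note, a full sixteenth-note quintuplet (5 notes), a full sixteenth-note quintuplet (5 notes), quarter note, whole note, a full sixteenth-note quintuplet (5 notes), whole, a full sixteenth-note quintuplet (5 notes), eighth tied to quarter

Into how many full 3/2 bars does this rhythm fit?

3

One bar of 3/2 = 12 eighth notes.
Each duration in eighth notes: whole tied to quarter (whole + quarter) = 10; quarter note = 2; a full sixteenth-note quintuplet (5 notes) (five quintuplet sixteenths span one quarter) = 2; a full sixteenth-note quintuplet (5 notes) (five quintuplet sixteenths span one quarter) = 2; quarter note = 2; whole note = 8; a full sixteenth-note quintuplet (5 notes) (five quintuplet sixteenths span one quarter) = 2; whole = 8; a full sixteenth-note quintuplet (5 notes) (five quintuplet sixteenths span one quarter) = 2; eighth tied to quarter (eighth + quarter) = 3.
Sum: 10 + 2 + 2 + 2 + 2 + 8 + 2 + 8 + 2 + 3 = 41.
41 ÷ 12 = 3 complete bars with 5 left over.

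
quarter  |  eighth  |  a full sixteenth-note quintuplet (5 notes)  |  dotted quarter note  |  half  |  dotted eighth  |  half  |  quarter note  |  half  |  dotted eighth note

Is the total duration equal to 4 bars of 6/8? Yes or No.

One bar of 6/8 = 12 sixteenth notes, so 4 bars = 48.
Each duration in sixteenth notes: quarter = 4; eighth = 2; a full sixteenth-note quintuplet (5 notes) (five quintuplet sixteenths span one quarter) = 4; dotted quarter note = 6; half = 8; dotted eighth = 3; half = 8; quarter note = 4; half = 8; dotted eighth note = 3.
Total: 4 + 2 + 4 + 6 + 8 + 3 + 8 + 4 + 8 + 3 = 50.
50 exceeds 48, so the answer is No.

No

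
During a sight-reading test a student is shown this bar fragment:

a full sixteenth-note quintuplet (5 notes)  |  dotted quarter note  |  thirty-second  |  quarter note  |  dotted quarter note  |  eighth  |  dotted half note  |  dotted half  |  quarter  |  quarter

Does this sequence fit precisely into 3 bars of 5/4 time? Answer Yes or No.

One bar of 5/4 = 40 thirty-second notes, so 3 bars = 120.
Each duration in thirty-second notes: a full sixteenth-note quintuplet (5 notes) (five quintuplet sixteenths span one quarter) = 8; dotted quarter note = 12; thirty-second = 1; quarter note = 8; dotted quarter note = 12; eighth = 4; dotted half note = 24; dotted half = 24; quarter = 8; quarter = 8.
Sum: 8 + 12 + 1 + 8 + 12 + 4 + 24 + 24 + 8 + 8 = 109.
109 falls short of 120, so the answer is No.

No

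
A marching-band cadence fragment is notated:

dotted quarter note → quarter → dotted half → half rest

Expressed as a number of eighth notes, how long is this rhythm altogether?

Express everything in eighth notes: dotted quarter note = 3; quarter = 2; dotted half = 6; half rest = 4.
Altogether 3 + 2 + 6 + 4 = 15 eighth notes.

15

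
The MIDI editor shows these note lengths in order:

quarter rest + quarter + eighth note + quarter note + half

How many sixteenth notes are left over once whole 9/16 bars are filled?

One bar of 9/16 = 9 sixteenth notes.
Express everything in sixteenth notes: quarter rest = 4; quarter = 4; eighth note = 2; quarter note = 4; half = 8.
Adding: 4 + 4 + 2 + 4 + 8 = 22.
22 ÷ 9 = 2 complete bars with 4 sixteenth notes remaining.

4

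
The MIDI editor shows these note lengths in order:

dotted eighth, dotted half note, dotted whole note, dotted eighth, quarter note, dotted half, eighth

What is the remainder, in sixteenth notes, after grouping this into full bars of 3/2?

One bar of 3/2 = 24 sixteenth notes.
Each duration in sixteenth notes: dotted eighth = 3; dotted half note = 12; dotted whole note = 24; dotted eighth = 3; quarter note = 4; dotted half = 12; eighth = 2.
Sum: 3 + 12 + 24 + 3 + 4 + 12 + 2 = 60.
60 ÷ 24 = 2 complete bars with 12 sixteenth notes remaining.

12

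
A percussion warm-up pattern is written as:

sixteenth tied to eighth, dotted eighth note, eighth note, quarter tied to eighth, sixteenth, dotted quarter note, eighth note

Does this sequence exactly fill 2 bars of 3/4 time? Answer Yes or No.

One bar of 3/4 = 12 sixteenth notes, so 2 bars = 24.
In sixteenth notes: sixteenth tied to eighth (sixteenth + eighth) = 3; dotted eighth note = 3; eighth note = 2; quarter tied to eighth (quarter + eighth) = 6; sixteenth = 1; dotted quarter note = 6; eighth note = 2.
Altogether 3 + 3 + 2 + 6 + 1 + 6 + 2 = 23.
23 falls short of 24, so the answer is No.

No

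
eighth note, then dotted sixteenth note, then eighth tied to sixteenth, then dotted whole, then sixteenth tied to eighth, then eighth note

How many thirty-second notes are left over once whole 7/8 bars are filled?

15

One bar of 7/8 = 28 thirty-second notes.
Each duration in thirty-second notes: eighth note = 4; dotted sixteenth note = 3; eighth tied to sixteenth (eighth + sixteenth) = 6; dotted whole = 48; sixteenth tied to eighth (sixteenth + eighth) = 6; eighth note = 4.
Altogether 4 + 3 + 6 + 48 + 6 + 4 = 71.
71 ÷ 28 = 2 complete bars with 15 thirty-second notes remaining.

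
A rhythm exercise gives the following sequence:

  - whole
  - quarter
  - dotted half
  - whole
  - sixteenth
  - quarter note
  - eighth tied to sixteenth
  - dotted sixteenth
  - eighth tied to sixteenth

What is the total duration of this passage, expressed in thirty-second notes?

121

Convert each value to thirty-second notes: whole = 32; quarter = 8; dotted half = 24; whole = 32; sixteenth = 2; quarter note = 8; eighth tied to sixteenth (eighth + sixteenth) = 6; dotted sixteenth = 3; eighth tied to sixteenth (eighth + sixteenth) = 6.
Sum: 32 + 8 + 24 + 32 + 2 + 8 + 6 + 3 + 6 = 121 thirty-second notes.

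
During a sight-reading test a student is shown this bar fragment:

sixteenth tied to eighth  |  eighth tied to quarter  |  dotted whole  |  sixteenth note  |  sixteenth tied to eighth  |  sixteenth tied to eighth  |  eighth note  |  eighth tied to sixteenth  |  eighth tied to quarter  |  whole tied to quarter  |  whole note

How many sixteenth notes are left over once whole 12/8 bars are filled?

15

One bar of 12/8 = 24 sixteenth notes.
Express everything in sixteenth notes: sixteenth tied to eighth (sixteenth + eighth) = 3; eighth tied to quarter (eighth + quarter) = 6; dotted whole = 24; sixteenth note = 1; sixteenth tied to eighth (sixteenth + eighth) = 3; sixteenth tied to eighth (sixteenth + eighth) = 3; eighth note = 2; eighth tied to sixteenth (eighth + sixteenth) = 3; eighth tied to quarter (eighth + quarter) = 6; whole tied to quarter (whole + quarter) = 20; whole note = 16.
Adding: 3 + 6 + 24 + 1 + 3 + 3 + 2 + 3 + 6 + 20 + 16 = 87.
87 ÷ 24 = 3 complete bars with 15 sixteenth notes remaining.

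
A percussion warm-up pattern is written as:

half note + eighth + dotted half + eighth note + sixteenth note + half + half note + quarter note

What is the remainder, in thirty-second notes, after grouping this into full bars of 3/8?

6

One bar of 3/8 = 6 sixteenth notes.
In sixteenth notes: half note = 8; eighth = 2; dotted half = 12; eighth note = 2; sixteenth note = 1; half = 8; half note = 8; quarter note = 4.
Altogether 8 + 2 + 12 + 2 + 1 + 8 + 8 + 4 = 45.
45 ÷ 6 = 7 complete bars with 3 sixteenth notes remaining = 6 thirty-second notes.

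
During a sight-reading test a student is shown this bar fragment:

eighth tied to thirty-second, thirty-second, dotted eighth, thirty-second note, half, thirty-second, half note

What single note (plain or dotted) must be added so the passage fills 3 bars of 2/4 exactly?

sixteenth note

3 bars of 2/4 = 48 thirty-second notes.
In thirty-second notes: eighth tied to thirty-second (eighth + thirty-second) = 5; thirty-second = 1; dotted eighth = 6; thirty-second note = 1; half = 16; thirty-second = 1; half note = 16.
Adding: 5 + 1 + 6 + 1 + 16 + 1 + 16 = 46.
Remaining: 48 − 46 = 2 thirty-second notes, which is a sixteenth note.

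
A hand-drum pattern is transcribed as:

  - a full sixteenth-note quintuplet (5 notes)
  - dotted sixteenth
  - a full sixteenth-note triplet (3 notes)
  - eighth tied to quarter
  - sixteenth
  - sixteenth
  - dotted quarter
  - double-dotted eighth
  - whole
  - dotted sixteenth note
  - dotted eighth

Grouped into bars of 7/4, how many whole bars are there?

One bar of 7/4 = 56 thirty-second notes.
Working in thirty-second notes: a full sixteenth-note quintuplet (5 notes) (five quintuplet sixteenths span one quarter) = 8; dotted sixteenth = 3; a full sixteenth-note triplet (3 notes) (three triplet sixteenths span one eighth) = 4; eighth tied to quarter (eighth + quarter) = 12; sixteenth = 2; sixteenth = 2; dotted quarter = 12; double-dotted eighth = 7; whole = 32; dotted sixteenth note = 3; dotted eighth = 6.
Adding: 8 + 3 + 4 + 12 + 2 + 2 + 12 + 7 + 32 + 3 + 6 = 91.
91 ÷ 56 = 1 complete bar with 35 left over.

1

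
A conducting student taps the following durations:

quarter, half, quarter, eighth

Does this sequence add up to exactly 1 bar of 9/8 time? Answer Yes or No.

One bar of 9/8 = 9 eighth notes.
Express everything in eighth notes: quarter = 2; half = 4; quarter = 2; eighth = 1.
Sum: 2 + 4 + 2 + 1 = 9.
9 equals 9, so the answer is Yes.

Yes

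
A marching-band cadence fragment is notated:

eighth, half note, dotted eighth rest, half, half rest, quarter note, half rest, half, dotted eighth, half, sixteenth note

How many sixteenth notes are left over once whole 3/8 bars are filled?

One bar of 3/8 = 6 sixteenth notes.
Each duration in sixteenth notes: eighth = 2; half note = 8; dotted eighth rest = 3; half = 8; half rest = 8; quarter note = 4; half rest = 8; half = 8; dotted eighth = 3; half = 8; sixteenth note = 1.
Sum: 2 + 8 + 3 + 8 + 8 + 4 + 8 + 8 + 3 + 8 + 1 = 61.
61 ÷ 6 = 10 complete bars with 1 sixteenth note remaining.

1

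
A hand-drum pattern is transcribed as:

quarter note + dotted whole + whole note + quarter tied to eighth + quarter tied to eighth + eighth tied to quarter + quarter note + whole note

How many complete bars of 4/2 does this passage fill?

One bar of 4/2 = 16 eighth notes.
Convert each value to eighth notes: quarter note = 2; dotted whole = 12; whole note = 8; quarter tied to eighth (quarter + eighth) = 3; quarter tied to eighth (quarter + eighth) = 3; eighth tied to quarter (eighth + quarter) = 3; quarter note = 2; whole note = 8.
Altogether 2 + 12 + 8 + 3 + 3 + 3 + 2 + 8 = 41.
41 ÷ 16 = 2 complete bars with 9 left over.

2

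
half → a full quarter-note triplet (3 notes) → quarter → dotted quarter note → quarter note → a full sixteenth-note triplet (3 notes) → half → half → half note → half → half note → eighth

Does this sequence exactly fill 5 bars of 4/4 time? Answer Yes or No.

One bar of 4/4 = 8 eighth notes, so 5 bars = 40.
Express everything in eighth notes: half = 4; a full quarter-note triplet (3 notes) (three triplet quarters span one half) = 4; quarter = 2; dotted quarter note = 3; quarter note = 2; a full sixteenth-note triplet (3 notes) (three triplet sixteenths span one eighth) = 1; half = 4; half = 4; half note = 4; half = 4; half note = 4; eighth = 1.
Total: 4 + 4 + 2 + 3 + 2 + 1 + 4 + 4 + 4 + 4 + 4 + 1 = 37.
37 falls short of 40, so the answer is No.

No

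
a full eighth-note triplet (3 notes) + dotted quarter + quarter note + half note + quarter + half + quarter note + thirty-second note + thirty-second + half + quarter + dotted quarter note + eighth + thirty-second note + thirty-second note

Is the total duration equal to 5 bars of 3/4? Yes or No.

One bar of 3/4 = 24 thirty-second notes, so 5 bars = 120.
Express everything in thirty-second notes: a full eighth-note triplet (3 notes) (three triplet eighths span one quarter) = 8; dotted quarter = 12; quarter note = 8; half note = 16; quarter = 8; half = 16; quarter note = 8; thirty-second note = 1; thirty-second = 1; half = 16; quarter = 8; dotted quarter note = 12; eighth = 4; thirty-second note = 1; thirty-second note = 1.
Total: 8 + 12 + 8 + 16 + 8 + 16 + 8 + 1 + 1 + 16 + 8 + 12 + 4 + 1 + 1 = 120.
120 equals 120, so the answer is Yes.

Yes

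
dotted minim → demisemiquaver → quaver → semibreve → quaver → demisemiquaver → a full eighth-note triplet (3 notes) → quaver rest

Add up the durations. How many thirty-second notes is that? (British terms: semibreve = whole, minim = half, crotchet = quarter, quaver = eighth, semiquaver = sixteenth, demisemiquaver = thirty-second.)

Each duration in thirty-second notes: dotted minim = 24; demisemiquaver = 1; quaver = 4; semibreve = 32; quaver = 4; demisemiquaver = 1; a full eighth-note triplet (3 notes) (three triplet eighths span one quarter) = 8; quaver rest = 4.
Altogether 24 + 1 + 4 + 32 + 4 + 1 + 8 + 4 = 78 thirty-second notes.

78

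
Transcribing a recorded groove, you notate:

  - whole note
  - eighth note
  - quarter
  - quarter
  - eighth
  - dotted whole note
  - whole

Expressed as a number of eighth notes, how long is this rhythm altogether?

34

In eighth notes: whole note = 8; eighth note = 1; quarter = 2; quarter = 2; eighth = 1; dotted whole note = 12; whole = 8.
Total: 8 + 1 + 2 + 2 + 1 + 12 + 8 = 34 eighth notes.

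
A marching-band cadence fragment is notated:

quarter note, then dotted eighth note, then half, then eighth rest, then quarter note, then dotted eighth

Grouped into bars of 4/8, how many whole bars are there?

3

One bar of 4/8 = 8 sixteenth notes.
Convert each value to sixteenth notes: quarter note = 4; dotted eighth note = 3; half = 8; eighth rest = 2; quarter note = 4; dotted eighth = 3.
Altogether 4 + 3 + 8 + 2 + 4 + 3 = 24.
24 ÷ 8 = 3 complete bars with 0 left over.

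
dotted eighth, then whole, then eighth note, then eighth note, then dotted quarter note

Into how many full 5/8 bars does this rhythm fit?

One bar of 5/8 = 10 sixteenth notes.
Convert each value to sixteenth notes: dotted eighth = 3; whole = 16; eighth note = 2; eighth note = 2; dotted quarter note = 6.
Total: 3 + 16 + 2 + 2 + 6 = 29.
29 ÷ 10 = 2 complete bars with 9 left over.

2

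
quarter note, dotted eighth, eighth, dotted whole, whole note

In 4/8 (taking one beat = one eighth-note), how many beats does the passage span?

24.5

One eighth-note beat = 2 sixteenth notes.
In sixteenth notes: quarter note = 4; dotted eighth = 3; eighth = 2; dotted whole = 24; whole note = 16.
Adding: 4 + 3 + 2 + 24 + 16 = 49.
49 ÷ 2 = 24.5 beats.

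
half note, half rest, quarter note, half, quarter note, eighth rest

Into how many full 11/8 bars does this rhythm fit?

One bar of 11/8 = 11 eighth notes.
In eighth notes: half note = 4; half rest = 4; quarter note = 2; half = 4; quarter note = 2; eighth rest = 1.
Sum: 4 + 4 + 2 + 4 + 2 + 1 = 17.
17 ÷ 11 = 1 complete bar with 6 left over.

1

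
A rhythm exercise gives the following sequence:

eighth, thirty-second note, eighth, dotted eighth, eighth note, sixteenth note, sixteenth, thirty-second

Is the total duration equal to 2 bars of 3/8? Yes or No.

Yes

One bar of 3/8 = 12 thirty-second notes, so 2 bars = 24.
Working in thirty-second notes: eighth = 4; thirty-second note = 1; eighth = 4; dotted eighth = 6; eighth note = 4; sixteenth note = 2; sixteenth = 2; thirty-second = 1.
Adding: 4 + 1 + 4 + 6 + 4 + 2 + 2 + 1 = 24.
24 equals 24, so the answer is Yes.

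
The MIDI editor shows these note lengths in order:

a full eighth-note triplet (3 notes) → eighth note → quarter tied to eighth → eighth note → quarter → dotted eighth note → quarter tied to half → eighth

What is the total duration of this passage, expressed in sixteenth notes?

Express everything in sixteenth notes: a full eighth-note triplet (3 notes) (three triplet eighths span one quarter) = 4; eighth note = 2; quarter tied to eighth (quarter + eighth) = 6; eighth note = 2; quarter = 4; dotted eighth note = 3; quarter tied to half (quarter + half) = 12; eighth = 2.
Altogether 4 + 2 + 6 + 2 + 4 + 3 + 12 + 2 = 35 sixteenth notes.

35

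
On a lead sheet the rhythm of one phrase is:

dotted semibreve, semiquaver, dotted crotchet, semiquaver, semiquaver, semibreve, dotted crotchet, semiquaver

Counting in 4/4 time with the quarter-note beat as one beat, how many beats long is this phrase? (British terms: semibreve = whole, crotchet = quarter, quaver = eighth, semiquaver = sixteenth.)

One quarter-note beat = 4 sixteenth notes.
Working in sixteenth notes: dotted semibreve = 24; semiquaver = 1; dotted crotchet = 6; semiquaver = 1; semiquaver = 1; semibreve = 16; dotted crotchet = 6; semiquaver = 1.
Total: 24 + 1 + 6 + 1 + 1 + 16 + 6 + 1 = 56.
56 ÷ 4 = 14 beats.

14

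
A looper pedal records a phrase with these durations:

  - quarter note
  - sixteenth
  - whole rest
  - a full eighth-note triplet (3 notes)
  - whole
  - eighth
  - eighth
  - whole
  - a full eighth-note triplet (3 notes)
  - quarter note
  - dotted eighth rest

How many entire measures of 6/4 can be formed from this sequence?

One bar of 6/4 = 24 sixteenth notes.
Each duration in sixteenth notes: quarter note = 4; sixteenth = 1; whole rest = 16; a full eighth-note triplet (3 notes) (three triplet eighths span one quarter) = 4; whole = 16; eighth = 2; eighth = 2; whole = 16; a full eighth-note triplet (3 notes) (three triplet eighths span one quarter) = 4; quarter note = 4; dotted eighth rest = 3.
Altogether 4 + 1 + 16 + 4 + 16 + 2 + 2 + 16 + 4 + 4 + 3 = 72.
72 ÷ 24 = 3 complete bars with 0 left over.

3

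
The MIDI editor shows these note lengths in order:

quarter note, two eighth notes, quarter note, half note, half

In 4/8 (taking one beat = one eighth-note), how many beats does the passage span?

One eighth-note beat = 2 sixteenth notes.
Each duration in sixteenth notes: quarter note = 4; eighth note = 2; eighth note = 2; quarter note = 4; half note = 8; half = 8.
Adding: 4 + 2 + 2 + 4 + 8 + 8 = 28.
28 ÷ 2 = 14 beats.

14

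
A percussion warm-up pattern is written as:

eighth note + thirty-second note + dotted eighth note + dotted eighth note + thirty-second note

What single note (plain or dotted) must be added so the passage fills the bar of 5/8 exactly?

sixteenth note

The bar of 5/8 = 20 thirty-second notes.
Working in thirty-second notes: eighth note = 4; thirty-second note = 1; dotted eighth note = 6; dotted eighth note = 6; thirty-second note = 1.
Adding: 4 + 1 + 6 + 6 + 1 = 18.
Remaining: 20 − 18 = 2 thirty-second notes, which is a sixteenth note.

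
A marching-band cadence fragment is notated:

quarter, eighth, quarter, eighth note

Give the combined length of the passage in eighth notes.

Express everything in eighth notes: quarter = 2; eighth = 1; quarter = 2; eighth note = 1.
Total: 2 + 1 + 2 + 1 = 6 eighth notes.

6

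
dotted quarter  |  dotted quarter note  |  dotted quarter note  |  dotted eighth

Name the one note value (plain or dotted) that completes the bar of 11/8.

sixteenth note

The bar of 11/8 = 22 sixteenth notes.
Express everything in sixteenth notes: dotted quarter = 6; dotted quarter note = 6; dotted quarter note = 6; dotted eighth = 3.
Altogether 6 + 6 + 6 + 3 = 21.
Remaining: 22 − 21 = 1 sixteenth note, which is a sixteenth note.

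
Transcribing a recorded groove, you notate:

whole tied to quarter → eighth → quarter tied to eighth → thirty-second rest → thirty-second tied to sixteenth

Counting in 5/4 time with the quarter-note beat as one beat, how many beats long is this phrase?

7.5

One quarter-note beat = 8 thirty-second notes.
Express everything in thirty-second notes: whole tied to quarter (whole + quarter) = 40; eighth = 4; quarter tied to eighth (quarter + eighth) = 12; thirty-second rest = 1; thirty-second tied to sixteenth (thirty-second + sixteenth) = 3.
Adding: 40 + 4 + 12 + 1 + 3 = 60.
60 ÷ 8 = 7.5 beats.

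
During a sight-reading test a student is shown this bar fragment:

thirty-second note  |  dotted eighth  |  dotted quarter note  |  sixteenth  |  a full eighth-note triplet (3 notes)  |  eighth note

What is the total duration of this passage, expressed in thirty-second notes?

33

In thirty-second notes: thirty-second note = 1; dotted eighth = 6; dotted quarter note = 12; sixteenth = 2; a full eighth-note triplet (3 notes) (three triplet eighths span one quarter) = 8; eighth note = 4.
Altogether 1 + 6 + 12 + 2 + 8 + 4 = 33 thirty-second notes.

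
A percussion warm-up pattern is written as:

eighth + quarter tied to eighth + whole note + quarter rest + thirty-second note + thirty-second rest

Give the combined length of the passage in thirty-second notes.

58

Each duration in thirty-second notes: eighth = 4; quarter tied to eighth (quarter + eighth) = 12; whole note = 32; quarter rest = 8; thirty-second note = 1; thirty-second rest = 1.
Adding: 4 + 12 + 32 + 8 + 1 + 1 = 58 thirty-second notes.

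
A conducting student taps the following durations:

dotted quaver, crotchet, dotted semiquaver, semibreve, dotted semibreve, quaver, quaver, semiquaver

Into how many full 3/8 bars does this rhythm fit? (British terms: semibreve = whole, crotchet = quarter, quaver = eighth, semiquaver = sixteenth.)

8

One bar of 3/8 = 12 thirty-second notes.
Each duration in thirty-second notes: dotted quaver = 6; crotchet = 8; dotted semiquaver = 3; semibreve = 32; dotted semibreve = 48; quaver = 4; quaver = 4; semiquaver = 2.
Sum: 6 + 8 + 3 + 32 + 48 + 4 + 4 + 2 = 107.
107 ÷ 12 = 8 complete bars with 11 left over.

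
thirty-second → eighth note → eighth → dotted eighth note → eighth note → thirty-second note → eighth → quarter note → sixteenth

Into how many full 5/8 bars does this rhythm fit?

1

One bar of 5/8 = 20 thirty-second notes.
In thirty-second notes: thirty-second = 1; eighth note = 4; eighth = 4; dotted eighth note = 6; eighth note = 4; thirty-second note = 1; eighth = 4; quarter note = 8; sixteenth = 2.
Altogether 1 + 4 + 4 + 6 + 4 + 1 + 4 + 8 + 2 = 34.
34 ÷ 20 = 1 complete bar with 14 left over.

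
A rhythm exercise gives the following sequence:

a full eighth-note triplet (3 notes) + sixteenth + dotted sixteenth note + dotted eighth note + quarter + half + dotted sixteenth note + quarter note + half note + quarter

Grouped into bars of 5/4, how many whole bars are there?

1

One bar of 5/4 = 40 thirty-second notes.
Each duration in thirty-second notes: a full eighth-note triplet (3 notes) (three triplet eighths span one quarter) = 8; sixteenth = 2; dotted sixteenth note = 3; dotted eighth note = 6; quarter = 8; half = 16; dotted sixteenth note = 3; quarter note = 8; half note = 16; quarter = 8.
Total: 8 + 2 + 3 + 6 + 8 + 16 + 3 + 8 + 16 + 8 = 78.
78 ÷ 40 = 1 complete bar with 38 left over.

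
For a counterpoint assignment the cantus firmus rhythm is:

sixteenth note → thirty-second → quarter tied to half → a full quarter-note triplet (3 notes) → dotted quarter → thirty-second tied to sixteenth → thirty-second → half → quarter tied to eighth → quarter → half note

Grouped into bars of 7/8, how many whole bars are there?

3

One bar of 7/8 = 28 thirty-second notes.
In thirty-second notes: sixteenth note = 2; thirty-second = 1; quarter tied to half (quarter + half) = 24; a full quarter-note triplet (3 notes) (three triplet quarters span one half) = 16; dotted quarter = 12; thirty-second tied to sixteenth (thirty-second + sixteenth) = 3; thirty-second = 1; half = 16; quarter tied to eighth (quarter + eighth) = 12; quarter = 8; half note = 16.
Altogether 2 + 1 + 24 + 16 + 12 + 3 + 1 + 16 + 12 + 8 + 16 = 111.
111 ÷ 28 = 3 complete bars with 27 left over.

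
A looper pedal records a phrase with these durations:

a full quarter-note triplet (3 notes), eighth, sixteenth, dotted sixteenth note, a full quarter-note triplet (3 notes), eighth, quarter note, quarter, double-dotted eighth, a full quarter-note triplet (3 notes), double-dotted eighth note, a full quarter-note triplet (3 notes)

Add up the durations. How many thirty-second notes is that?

In thirty-second notes: a full quarter-note triplet (3 notes) (three triplet quarters span one half) = 16; eighth = 4; sixteenth = 2; dotted sixteenth note = 3; a full quarter-note triplet (3 notes) (three triplet quarters span one half) = 16; eighth = 4; quarter note = 8; quarter = 8; double-dotted eighth = 7; a full quarter-note triplet (3 notes) (three triplet quarters span one half) = 16; double-dotted eighth note = 7; a full quarter-note triplet (3 notes) (three triplet quarters span one half) = 16.
Total: 16 + 4 + 2 + 3 + 16 + 4 + 8 + 8 + 7 + 16 + 7 + 16 = 107 thirty-second notes.

107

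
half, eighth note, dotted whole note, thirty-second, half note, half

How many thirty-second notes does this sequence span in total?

101

In thirty-second notes: half = 16; eighth note = 4; dotted whole note = 48; thirty-second = 1; half note = 16; half = 16.
Adding: 16 + 4 + 48 + 1 + 16 + 16 = 101 thirty-second notes.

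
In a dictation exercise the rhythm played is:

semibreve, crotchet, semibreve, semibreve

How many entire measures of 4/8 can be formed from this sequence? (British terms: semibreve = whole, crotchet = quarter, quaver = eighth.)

One bar of 4/8 = 2 quarter notes.
Express everything in quarter notes: semibreve = 4; crotchet = 1; semibreve = 4; semibreve = 4.
Total: 4 + 1 + 4 + 4 = 13.
13 ÷ 2 = 6 complete bars with 1 left over.

6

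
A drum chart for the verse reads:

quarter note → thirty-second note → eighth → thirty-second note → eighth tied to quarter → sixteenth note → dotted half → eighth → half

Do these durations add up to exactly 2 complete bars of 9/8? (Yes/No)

One bar of 9/8 = 36 thirty-second notes, so 2 bars = 72.
Working in thirty-second notes: quarter note = 8; thirty-second note = 1; eighth = 4; thirty-second note = 1; eighth tied to quarter (eighth + quarter) = 12; sixteenth note = 2; dotted half = 24; eighth = 4; half = 16.
Sum: 8 + 1 + 4 + 1 + 12 + 2 + 24 + 4 + 16 = 72.
72 equals 72, so the answer is Yes.

Yes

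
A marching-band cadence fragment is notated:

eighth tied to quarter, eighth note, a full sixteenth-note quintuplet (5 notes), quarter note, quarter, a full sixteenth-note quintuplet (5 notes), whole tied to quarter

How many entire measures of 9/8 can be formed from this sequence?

2

One bar of 9/8 = 9 eighth notes.
Working in eighth notes: eighth tied to quarter (eighth + quarter) = 3; eighth note = 1; a full sixteenth-note quintuplet (5 notes) (five quintuplet sixteenths span one quarter) = 2; quarter note = 2; quarter = 2; a full sixteenth-note quintuplet (5 notes) (five quintuplet sixteenths span one quarter) = 2; whole tied to quarter (whole + quarter) = 10.
Adding: 3 + 1 + 2 + 2 + 2 + 2 + 10 = 22.
22 ÷ 9 = 2 complete bars with 4 left over.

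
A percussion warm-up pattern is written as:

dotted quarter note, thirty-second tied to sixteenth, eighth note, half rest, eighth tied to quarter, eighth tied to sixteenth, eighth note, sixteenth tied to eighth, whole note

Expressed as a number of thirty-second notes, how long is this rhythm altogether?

Express everything in thirty-second notes: dotted quarter note = 12; thirty-second tied to sixteenth (thirty-second + sixteenth) = 3; eighth note = 4; half rest = 16; eighth tied to quarter (eighth + quarter) = 12; eighth tied to sixteenth (eighth + sixteenth) = 6; eighth note = 4; sixteenth tied to eighth (sixteenth + eighth) = 6; whole note = 32.
Sum: 12 + 3 + 4 + 16 + 12 + 6 + 4 + 6 + 32 = 95 thirty-second notes.

95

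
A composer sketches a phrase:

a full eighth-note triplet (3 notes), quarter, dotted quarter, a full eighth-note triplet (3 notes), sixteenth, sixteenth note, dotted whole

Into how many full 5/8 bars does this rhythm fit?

One bar of 5/8 = 10 sixteenth notes.
Express everything in sixteenth notes: a full eighth-note triplet (3 notes) (three triplet eighths span one quarter) = 4; quarter = 4; dotted quarter = 6; a full eighth-note triplet (3 notes) (three triplet eighths span one quarter) = 4; sixteenth = 1; sixteenth note = 1; dotted whole = 24.
Adding: 4 + 4 + 6 + 4 + 1 + 1 + 24 = 44.
44 ÷ 10 = 4 complete bars with 4 left over.

4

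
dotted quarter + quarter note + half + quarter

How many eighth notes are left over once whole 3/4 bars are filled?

5

One bar of 3/4 = 6 eighth notes.
Convert each value to eighth notes: dotted quarter = 3; quarter note = 2; half = 4; quarter = 2.
Total: 3 + 2 + 4 + 2 = 11.
11 ÷ 6 = 1 complete bar with 5 eighth notes remaining.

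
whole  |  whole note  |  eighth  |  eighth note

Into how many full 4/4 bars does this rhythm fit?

One bar of 4/4 = 8 eighth notes.
In eighth notes: whole = 8; whole note = 8; eighth = 1; eighth note = 1.
Altogether 8 + 8 + 1 + 1 = 18.
18 ÷ 8 = 2 complete bars with 2 left over.

2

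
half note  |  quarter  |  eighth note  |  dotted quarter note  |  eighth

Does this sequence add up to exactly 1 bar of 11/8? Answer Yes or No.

One bar of 11/8 = 11 eighth notes.
Each duration in eighth notes: half note = 4; quarter = 2; eighth note = 1; dotted quarter note = 3; eighth = 1.
Sum: 4 + 2 + 1 + 3 + 1 = 11.
11 equals 11, so the answer is Yes.

Yes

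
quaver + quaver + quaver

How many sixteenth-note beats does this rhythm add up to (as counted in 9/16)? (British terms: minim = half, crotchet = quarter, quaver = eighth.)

One sixteenth-note beat = 2 thirty-second notes.
In thirty-second notes: quaver = 4; quaver = 4; quaver = 4.
Adding: 4 + 4 + 4 = 12.
12 ÷ 2 = 6 beats.

6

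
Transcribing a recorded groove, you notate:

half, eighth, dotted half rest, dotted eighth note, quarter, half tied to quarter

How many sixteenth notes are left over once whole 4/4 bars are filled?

One bar of 4/4 = 16 sixteenth notes.
Working in sixteenth notes: half = 8; eighth = 2; dotted half rest = 12; dotted eighth note = 3; quarter = 4; half tied to quarter (half + quarter) = 12.
Total: 8 + 2 + 12 + 3 + 4 + 12 = 41.
41 ÷ 16 = 2 complete bars with 9 sixteenth notes remaining.

9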